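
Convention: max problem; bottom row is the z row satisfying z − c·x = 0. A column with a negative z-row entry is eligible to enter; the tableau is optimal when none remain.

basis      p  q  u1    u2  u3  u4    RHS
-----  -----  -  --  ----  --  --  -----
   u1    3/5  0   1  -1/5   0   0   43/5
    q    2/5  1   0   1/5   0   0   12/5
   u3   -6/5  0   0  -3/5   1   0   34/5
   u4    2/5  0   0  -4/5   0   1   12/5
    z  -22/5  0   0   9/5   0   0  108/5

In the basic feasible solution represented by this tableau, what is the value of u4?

12/5

u4 is basic (row 4); its value is the RHS of that row, 12/5.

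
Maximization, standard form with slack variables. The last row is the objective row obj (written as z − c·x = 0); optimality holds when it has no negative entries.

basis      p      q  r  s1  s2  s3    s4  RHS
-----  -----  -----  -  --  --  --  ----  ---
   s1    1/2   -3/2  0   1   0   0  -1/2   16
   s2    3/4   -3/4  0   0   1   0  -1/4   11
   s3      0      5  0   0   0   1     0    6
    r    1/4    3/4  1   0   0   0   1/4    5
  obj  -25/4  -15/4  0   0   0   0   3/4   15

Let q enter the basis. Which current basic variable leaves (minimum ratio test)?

s3

Column q entries and ratios — s1: -3/2 ≤ 0, skip; s2: -3/4 ≤ 0, skip; s3: 6/5 = 6/5; r: 5/(3/4) = 20/3.
Smallest ratio is 6/5 in the row of s3, so s3 leaves.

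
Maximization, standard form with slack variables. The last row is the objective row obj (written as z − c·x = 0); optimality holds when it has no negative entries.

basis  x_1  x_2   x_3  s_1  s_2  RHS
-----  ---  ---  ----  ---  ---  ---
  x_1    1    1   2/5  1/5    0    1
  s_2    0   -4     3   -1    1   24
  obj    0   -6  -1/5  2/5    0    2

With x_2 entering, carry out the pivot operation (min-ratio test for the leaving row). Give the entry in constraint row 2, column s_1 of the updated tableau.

Ratio test on column x_2 — row 1: 1/1 = 1; row 2: entry -4 ≤ 0. Minimum is 1 at row 1 (x_1 leaves); pivot element 1.
Divide row 1 by 1; eliminate column x_2 from the other rows.
Row 2 update in column s_1: -1 − (-4)·(1/5) = -1/5.

-1/5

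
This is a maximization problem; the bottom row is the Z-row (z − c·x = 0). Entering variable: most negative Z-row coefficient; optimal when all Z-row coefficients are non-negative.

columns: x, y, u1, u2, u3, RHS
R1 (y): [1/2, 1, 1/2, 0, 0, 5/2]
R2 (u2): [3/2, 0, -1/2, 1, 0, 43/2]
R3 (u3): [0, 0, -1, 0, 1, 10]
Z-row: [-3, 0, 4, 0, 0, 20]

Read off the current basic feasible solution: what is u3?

u3 is basic (row 3); its value is the RHS of that row, 10.

10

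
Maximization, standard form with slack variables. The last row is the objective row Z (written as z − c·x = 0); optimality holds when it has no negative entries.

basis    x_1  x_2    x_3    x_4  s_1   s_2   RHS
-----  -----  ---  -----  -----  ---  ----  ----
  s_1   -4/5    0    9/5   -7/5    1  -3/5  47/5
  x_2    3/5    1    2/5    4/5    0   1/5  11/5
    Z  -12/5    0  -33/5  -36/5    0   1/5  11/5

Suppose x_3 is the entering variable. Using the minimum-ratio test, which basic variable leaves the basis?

Column x_3 entries and ratios — s_1: (47/5)/(9/5) = 47/9; x_2: (11/5)/(2/5) = 11/2.
Smallest ratio is 47/9 in the row of s_1, so s_1 leaves.

s_1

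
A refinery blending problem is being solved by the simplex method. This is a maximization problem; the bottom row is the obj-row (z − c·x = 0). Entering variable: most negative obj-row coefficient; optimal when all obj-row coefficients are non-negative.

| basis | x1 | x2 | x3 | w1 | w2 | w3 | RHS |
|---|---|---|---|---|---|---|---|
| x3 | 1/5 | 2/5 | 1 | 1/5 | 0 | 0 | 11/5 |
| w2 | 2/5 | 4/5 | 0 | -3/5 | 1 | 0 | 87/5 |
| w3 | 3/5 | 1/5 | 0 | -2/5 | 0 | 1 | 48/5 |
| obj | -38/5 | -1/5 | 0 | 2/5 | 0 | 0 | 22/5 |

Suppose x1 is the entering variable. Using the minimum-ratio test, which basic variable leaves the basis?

x3

Column x1 entries and ratios — x3: (11/5)/(1/5) = 11; w2: (87/5)/(2/5) = 87/2; w3: (48/5)/(3/5) = 16.
Smallest ratio is 11 in the row of x3, so x3 leaves.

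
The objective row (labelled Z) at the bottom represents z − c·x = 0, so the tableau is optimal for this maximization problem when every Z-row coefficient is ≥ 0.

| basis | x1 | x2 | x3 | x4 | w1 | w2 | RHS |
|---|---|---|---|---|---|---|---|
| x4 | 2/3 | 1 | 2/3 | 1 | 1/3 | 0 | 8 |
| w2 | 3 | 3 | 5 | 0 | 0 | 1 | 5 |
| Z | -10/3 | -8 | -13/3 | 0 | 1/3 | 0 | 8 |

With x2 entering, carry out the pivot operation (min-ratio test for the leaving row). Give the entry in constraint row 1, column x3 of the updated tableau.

-1

Ratio test on column x2 — row 1: 8/1 = 8; row 2: 5/3 = 5/3. Minimum is 5/3 at row 2 (w2 leaves); pivot element 3.
Divide row 2 by 3; eliminate column x2 from the other rows.
Row 1 update in column x3: 2/3 − 1·(5/3) = -1.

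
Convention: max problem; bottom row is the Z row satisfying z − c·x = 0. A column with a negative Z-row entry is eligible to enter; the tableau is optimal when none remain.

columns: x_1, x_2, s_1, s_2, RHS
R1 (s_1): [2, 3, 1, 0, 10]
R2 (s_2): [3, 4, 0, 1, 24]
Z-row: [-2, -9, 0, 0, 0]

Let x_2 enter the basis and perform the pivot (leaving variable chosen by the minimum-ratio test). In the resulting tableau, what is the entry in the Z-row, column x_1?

4

Ratio test on column x_2 — row 1: 10/3 = 10/3; row 2: 24/4 = 6. Minimum is 10/3 at row 1 (s_1 leaves); pivot element 3.
Divide row 1 by 3; eliminate column x_2 from the other rows.
Z-row update in column x_1: -2 − (-9)·(2/3) = 4.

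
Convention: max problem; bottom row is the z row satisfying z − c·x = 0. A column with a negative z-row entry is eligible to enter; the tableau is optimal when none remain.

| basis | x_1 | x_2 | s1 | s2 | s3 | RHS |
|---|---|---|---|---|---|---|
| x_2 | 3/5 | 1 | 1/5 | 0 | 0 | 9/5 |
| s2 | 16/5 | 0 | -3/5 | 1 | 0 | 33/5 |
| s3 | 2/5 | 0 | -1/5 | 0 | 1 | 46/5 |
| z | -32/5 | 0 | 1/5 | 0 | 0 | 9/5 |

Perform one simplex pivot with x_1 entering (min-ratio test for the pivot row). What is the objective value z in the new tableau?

15

Ratio test on column x_1 — row 1: (9/5)/(3/5) = 3; row 2: (33/5)/(16/5) = 33/16; row 3: (46/5)/(2/5) = 23. Minimum is 33/16 at row 2 (s2 leaves); pivot element 16/5.
Pivot on row 2; the z-row RHS becomes 9/5 − (-32/5)·(33/16) = 15.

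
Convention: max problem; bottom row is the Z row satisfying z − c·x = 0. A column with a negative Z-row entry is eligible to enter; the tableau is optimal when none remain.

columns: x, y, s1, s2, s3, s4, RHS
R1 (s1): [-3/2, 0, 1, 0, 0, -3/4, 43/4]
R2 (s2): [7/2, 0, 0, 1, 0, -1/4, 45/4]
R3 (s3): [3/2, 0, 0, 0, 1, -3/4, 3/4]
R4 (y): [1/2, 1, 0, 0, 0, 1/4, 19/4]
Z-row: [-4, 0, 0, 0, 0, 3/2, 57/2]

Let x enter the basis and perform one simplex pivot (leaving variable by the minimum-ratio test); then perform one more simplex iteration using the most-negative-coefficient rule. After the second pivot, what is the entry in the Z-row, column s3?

Ratio test on column x — row 1: entry -3/2 ≤ 0; row 2: (45/4)/(7/2) = 45/14; row 3: (3/4)/(3/2) = 1/2; row 4: (19/4)/(1/2) = 19/2. Minimum is 1/2 at row 3 (s3 leaves); pivot element 3/2.
Divide row 3 by 3/2; eliminate column x from the other rows.
Second iteration: most negative Z-row entry is -1/2 in column s4, so s4 enters.
Ratio test on column s4 — row 1: entry -3/2 ≤ 0; row 2: (19/2)/(3/2) = 19/3; row 3: entry -1/2 ≤ 0; row 4: (9/2)/(1/2) = 9. Minimum is 19/3 at row 2 (s2 leaves); pivot element 3/2.
Divide row 2 by 3/2; eliminate column s4 from the other rows.
After both pivots, the entry at the Z-row, column s3 is 17/9.

17/9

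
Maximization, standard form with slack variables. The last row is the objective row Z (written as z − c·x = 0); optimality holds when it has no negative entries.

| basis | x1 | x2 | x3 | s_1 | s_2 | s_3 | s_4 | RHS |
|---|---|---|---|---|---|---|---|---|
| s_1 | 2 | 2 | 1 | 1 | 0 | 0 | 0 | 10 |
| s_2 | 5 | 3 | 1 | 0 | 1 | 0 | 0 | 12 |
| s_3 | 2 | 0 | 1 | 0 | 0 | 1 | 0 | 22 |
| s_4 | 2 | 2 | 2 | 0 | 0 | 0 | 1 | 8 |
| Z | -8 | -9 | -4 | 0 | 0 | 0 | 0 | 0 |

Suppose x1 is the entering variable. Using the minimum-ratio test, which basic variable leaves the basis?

Column x1 entries and ratios — s_1: 10/2 = 5; s_2: 12/5 = 12/5; s_3: 22/2 = 11; s_4: 8/2 = 4.
Smallest ratio is 12/5 in the row of s_2, so s_2 leaves.

s_2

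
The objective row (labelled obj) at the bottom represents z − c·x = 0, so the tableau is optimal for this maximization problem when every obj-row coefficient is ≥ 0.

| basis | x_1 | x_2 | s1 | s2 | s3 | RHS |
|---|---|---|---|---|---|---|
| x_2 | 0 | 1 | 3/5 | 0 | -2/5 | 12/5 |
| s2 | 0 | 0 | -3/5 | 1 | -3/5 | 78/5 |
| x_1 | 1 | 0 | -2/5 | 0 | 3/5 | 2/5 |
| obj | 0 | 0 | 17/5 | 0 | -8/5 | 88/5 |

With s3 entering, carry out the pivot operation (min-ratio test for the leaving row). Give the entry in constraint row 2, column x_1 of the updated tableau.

1

Ratio test on column s3 — row 1: entry -2/5 ≤ 0; row 2: entry -3/5 ≤ 0; row 3: (2/5)/(3/5) = 2/3. Minimum is 2/3 at row 3 (x_1 leaves); pivot element 3/5.
Divide row 3 by 3/5; eliminate column s3 from the other rows.
Row 2 update in column x_1: 0 − (-3/5)·(5/3) = 1.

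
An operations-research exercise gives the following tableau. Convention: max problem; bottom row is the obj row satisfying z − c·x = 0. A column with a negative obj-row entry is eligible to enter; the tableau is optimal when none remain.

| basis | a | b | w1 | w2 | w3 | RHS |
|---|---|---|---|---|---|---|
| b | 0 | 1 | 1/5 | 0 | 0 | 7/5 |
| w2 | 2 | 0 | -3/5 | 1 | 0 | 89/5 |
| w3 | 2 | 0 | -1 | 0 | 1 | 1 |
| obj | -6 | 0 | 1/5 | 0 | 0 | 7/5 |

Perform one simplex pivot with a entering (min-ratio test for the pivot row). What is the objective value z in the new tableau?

Ratio test on column a — row 1: entry 0 ≤ 0; row 2: (89/5)/2 = 89/10; row 3: 1/2 = 1/2. Minimum is 1/2 at row 3 (w3 leaves); pivot element 2.
Pivot on row 3; the obj-row RHS becomes 7/5 − (-6)·(1/2) = 22/5.

22/5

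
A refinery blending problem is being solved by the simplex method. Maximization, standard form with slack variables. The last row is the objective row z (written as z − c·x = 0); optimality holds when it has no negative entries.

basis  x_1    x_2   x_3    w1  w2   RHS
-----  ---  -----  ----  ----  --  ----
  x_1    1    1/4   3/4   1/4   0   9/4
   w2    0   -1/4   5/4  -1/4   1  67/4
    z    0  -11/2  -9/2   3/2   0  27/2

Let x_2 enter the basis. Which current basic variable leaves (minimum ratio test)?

Column x_2 entries and ratios — x_1: (9/4)/(1/4) = 9; w2: -1/4 ≤ 0, skip.
Smallest ratio is 9 in the row of x_1, so x_1 leaves.

x_1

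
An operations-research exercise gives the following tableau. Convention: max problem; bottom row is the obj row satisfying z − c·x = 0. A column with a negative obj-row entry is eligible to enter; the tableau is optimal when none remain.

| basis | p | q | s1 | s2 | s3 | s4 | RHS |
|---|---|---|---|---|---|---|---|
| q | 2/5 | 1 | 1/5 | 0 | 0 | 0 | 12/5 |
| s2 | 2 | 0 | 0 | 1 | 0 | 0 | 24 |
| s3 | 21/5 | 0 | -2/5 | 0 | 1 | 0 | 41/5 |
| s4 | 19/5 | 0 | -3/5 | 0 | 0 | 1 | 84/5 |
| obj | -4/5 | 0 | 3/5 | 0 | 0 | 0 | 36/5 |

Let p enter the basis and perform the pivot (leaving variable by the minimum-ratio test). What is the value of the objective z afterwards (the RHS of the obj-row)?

Ratio test on column p — row 1: (12/5)/(2/5) = 6; row 2: 24/2 = 12; row 3: (41/5)/(21/5) = 41/21; row 4: (84/5)/(19/5) = 84/19. Minimum is 41/21 at row 3 (s3 leaves); pivot element 21/5.
Pivot on row 3; the obj-row RHS becomes 36/5 − (-4/5)·(41/21) = 184/21.

184/21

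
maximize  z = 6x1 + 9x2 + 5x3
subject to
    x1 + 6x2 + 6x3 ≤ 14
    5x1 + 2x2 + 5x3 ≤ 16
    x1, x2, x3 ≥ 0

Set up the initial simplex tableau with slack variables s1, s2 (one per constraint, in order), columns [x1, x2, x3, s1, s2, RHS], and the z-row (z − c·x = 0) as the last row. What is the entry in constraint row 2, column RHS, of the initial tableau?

The RHS of constraint 2 is b_2 = 16.

16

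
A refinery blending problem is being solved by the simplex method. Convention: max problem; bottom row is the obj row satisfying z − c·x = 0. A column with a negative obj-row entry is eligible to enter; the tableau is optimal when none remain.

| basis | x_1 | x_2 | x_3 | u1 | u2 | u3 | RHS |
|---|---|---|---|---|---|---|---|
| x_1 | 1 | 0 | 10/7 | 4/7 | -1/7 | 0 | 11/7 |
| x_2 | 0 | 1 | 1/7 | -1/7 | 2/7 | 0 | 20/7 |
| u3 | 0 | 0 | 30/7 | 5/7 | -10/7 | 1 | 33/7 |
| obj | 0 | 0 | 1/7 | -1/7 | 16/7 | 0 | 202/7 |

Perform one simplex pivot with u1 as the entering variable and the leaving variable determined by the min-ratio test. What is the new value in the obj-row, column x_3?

1/2

Ratio test on column u1 — row 1: (11/7)/(4/7) = 11/4; row 2: entry -1/7 ≤ 0; row 3: (33/7)/(5/7) = 33/5. Minimum is 11/4 at row 1 (x_1 leaves); pivot element 4/7.
Divide row 1 by 4/7; eliminate column u1 from the other rows.
obj-row update in column x_3: 1/7 − (-1/7)·(5/2) = 1/2.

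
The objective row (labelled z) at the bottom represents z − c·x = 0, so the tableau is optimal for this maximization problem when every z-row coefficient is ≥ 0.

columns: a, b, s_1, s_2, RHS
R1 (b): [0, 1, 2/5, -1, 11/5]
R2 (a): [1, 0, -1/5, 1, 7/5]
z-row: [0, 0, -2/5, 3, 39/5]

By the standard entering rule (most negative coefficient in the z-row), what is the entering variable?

s_1

Negative z-row entries: s_1: -2/5.
The most negative is -2/5 in column s_1, so s_1 enters.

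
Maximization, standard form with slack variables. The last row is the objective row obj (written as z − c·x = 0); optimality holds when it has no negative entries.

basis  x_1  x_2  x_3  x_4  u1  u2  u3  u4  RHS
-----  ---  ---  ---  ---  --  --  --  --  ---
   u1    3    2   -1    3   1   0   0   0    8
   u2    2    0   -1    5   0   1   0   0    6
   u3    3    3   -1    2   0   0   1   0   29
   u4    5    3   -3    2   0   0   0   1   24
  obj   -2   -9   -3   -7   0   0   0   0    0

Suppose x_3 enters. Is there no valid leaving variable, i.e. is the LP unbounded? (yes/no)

yes

Every constraint-row entry in column x_3 is ≤ 0, so increasing x_3 is unbounded.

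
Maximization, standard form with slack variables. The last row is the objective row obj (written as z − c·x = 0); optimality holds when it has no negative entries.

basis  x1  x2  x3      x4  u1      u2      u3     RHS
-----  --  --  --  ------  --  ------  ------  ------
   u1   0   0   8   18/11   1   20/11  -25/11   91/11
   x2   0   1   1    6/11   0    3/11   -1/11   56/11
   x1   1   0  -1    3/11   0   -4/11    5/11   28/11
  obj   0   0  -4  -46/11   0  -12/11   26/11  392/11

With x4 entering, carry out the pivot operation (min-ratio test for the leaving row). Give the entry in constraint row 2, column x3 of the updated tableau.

Ratio test on column x4 — row 1: (91/11)/(18/11) = 91/18; row 2: (56/11)/(6/11) = 28/3; row 3: (28/11)/(3/11) = 28/3. Minimum is 91/18 at row 1 (u1 leaves); pivot element 18/11.
Divide row 1 by 18/11; eliminate column x4 from the other rows.
Row 2 update in column x3: 1 − (6/11)·(44/9) = -5/3.

-5/3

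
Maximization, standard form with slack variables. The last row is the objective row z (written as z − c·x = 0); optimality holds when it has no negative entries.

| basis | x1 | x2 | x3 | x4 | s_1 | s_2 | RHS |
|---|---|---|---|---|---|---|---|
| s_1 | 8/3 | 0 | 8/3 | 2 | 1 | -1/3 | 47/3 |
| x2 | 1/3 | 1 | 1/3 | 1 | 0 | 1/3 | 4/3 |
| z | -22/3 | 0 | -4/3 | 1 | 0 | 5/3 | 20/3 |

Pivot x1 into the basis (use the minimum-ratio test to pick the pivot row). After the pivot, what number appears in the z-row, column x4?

23

Ratio test on column x1 — row 1: (47/3)/(8/3) = 47/8; row 2: (4/3)/(1/3) = 4. Minimum is 4 at row 2 (x2 leaves); pivot element 1/3.
Divide row 2 by 1/3; eliminate column x1 from the other rows.
z-row update in column x4: 1 − (-22/3)·3 = 23.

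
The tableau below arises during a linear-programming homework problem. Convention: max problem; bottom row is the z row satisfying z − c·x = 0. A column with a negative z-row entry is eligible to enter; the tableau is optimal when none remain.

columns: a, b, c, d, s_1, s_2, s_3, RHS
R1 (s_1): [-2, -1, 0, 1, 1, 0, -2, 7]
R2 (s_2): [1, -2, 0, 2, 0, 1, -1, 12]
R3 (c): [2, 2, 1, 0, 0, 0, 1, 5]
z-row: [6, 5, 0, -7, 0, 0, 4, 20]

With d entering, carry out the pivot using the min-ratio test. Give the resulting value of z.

62

Ratio test on column d — row 1: 7/1 = 7; row 2: 12/2 = 6; row 3: entry 0 ≤ 0. Minimum is 6 at row 2 (s_2 leaves); pivot element 2.
Pivot on row 2; the z-row RHS becomes 20 − (-7)·6 = 62.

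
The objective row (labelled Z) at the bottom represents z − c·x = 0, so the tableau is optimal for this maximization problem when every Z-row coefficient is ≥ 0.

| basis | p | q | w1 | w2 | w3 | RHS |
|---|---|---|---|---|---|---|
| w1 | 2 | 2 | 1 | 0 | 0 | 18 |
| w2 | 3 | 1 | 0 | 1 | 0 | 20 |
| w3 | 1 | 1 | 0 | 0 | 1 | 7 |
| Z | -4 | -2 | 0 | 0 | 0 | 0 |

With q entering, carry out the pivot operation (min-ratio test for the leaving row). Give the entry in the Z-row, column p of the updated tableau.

Ratio test on column q — row 1: 18/2 = 9; row 2: 20/1 = 20; row 3: 7/1 = 7. Minimum is 7 at row 3 (w3 leaves); pivot element 1.
Divide row 3 by 1; eliminate column q from the other rows.
Z-row update in column p: -4 − (-2)·1 = -2.

-2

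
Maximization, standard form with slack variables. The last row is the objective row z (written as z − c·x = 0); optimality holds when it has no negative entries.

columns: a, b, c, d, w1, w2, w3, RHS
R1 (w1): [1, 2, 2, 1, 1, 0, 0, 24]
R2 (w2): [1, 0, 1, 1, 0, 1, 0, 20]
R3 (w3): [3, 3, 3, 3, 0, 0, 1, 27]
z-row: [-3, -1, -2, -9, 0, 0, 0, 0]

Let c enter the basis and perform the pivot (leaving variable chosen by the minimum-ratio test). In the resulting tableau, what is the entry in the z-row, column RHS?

18

Ratio test on column c — row 1: 24/2 = 12; row 2: 20/1 = 20; row 3: 27/3 = 9. Minimum is 9 at row 3 (w3 leaves); pivot element 3.
Divide row 3 by 3; eliminate column c from the other rows.
z-row update in column RHS: 0 − (-2)·9 = 18.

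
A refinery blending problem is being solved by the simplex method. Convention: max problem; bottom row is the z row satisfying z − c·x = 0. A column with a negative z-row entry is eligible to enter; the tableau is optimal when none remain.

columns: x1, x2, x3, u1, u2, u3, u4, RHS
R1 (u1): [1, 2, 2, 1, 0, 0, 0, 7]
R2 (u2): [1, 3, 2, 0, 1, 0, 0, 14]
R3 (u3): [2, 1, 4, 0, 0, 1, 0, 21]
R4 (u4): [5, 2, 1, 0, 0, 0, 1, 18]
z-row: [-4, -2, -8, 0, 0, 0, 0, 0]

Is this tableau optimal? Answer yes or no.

The z-row has a negative entry -8 in column x3, so it is not optimal.

no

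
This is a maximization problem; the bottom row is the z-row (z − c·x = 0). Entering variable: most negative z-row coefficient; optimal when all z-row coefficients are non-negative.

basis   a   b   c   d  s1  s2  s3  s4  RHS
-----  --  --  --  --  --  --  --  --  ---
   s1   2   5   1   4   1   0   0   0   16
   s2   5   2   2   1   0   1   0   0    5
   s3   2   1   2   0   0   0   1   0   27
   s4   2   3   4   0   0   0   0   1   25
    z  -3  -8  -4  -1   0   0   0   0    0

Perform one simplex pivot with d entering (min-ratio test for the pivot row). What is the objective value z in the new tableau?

4

Ratio test on column d — row 1: 16/4 = 4; row 2: 5/1 = 5; row 3: entry 0 ≤ 0; row 4: entry 0 ≤ 0. Minimum is 4 at row 1 (s1 leaves); pivot element 4.
Pivot on row 1; the z-row RHS becomes 0 − (-1)·4 = 4.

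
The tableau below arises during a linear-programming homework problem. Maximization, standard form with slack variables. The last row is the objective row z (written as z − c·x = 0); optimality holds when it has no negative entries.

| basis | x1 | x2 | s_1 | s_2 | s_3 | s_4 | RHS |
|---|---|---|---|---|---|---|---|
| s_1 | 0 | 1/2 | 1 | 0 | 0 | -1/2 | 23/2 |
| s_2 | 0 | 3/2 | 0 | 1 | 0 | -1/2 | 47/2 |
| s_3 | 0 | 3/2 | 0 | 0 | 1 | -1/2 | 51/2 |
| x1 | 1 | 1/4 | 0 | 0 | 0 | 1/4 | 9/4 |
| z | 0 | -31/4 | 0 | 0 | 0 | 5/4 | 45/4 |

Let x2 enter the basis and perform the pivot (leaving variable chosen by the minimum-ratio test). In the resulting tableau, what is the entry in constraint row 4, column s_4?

1

Ratio test on column x2 — row 1: (23/2)/(1/2) = 23; row 2: (47/2)/(3/2) = 47/3; row 3: (51/2)/(3/2) = 17; row 4: (9/4)/(1/4) = 9. Minimum is 9 at row 4 (x1 leaves); pivot element 1/4.
Divide row 4 by 1/4; eliminate column x2 from the other rows.
In the new row 4, the s_4 entry is the old entry divided by the pivot: (1/4)/(1/4) = 1.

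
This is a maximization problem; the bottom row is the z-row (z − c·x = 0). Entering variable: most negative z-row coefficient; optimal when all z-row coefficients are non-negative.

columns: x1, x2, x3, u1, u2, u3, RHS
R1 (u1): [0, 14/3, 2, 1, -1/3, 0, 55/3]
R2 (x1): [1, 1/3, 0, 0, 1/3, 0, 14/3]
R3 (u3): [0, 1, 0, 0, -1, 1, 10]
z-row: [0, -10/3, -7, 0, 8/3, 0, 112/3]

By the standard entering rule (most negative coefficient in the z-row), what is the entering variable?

x3

Negative z-row entries: x2: -10/3, x3: -7.
The most negative is -7 in column x3, so x3 enters.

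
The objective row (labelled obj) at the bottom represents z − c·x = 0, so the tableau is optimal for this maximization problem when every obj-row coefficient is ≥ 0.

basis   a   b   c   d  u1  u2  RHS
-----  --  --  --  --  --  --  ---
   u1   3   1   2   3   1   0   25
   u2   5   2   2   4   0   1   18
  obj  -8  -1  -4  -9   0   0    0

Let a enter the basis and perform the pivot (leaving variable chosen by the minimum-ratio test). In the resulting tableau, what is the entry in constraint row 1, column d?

Ratio test on column a — row 1: 25/3 = 25/3; row 2: 18/5 = 18/5. Minimum is 18/5 at row 2 (u2 leaves); pivot element 5.
Divide row 2 by 5; eliminate column a from the other rows.
Row 1 update in column d: 3 − 3·(4/5) = 3/5.

3/5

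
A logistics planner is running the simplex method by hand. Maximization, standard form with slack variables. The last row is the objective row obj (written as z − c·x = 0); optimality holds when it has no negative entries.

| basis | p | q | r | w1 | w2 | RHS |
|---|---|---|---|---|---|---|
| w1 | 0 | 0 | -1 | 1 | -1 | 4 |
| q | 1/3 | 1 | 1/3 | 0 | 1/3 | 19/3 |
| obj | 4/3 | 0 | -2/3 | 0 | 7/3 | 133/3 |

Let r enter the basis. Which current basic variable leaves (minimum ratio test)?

q

Column r entries and ratios — w1: -1 ≤ 0, skip; q: (19/3)/(1/3) = 19.
Smallest ratio is 19 in the row of q, so q leaves.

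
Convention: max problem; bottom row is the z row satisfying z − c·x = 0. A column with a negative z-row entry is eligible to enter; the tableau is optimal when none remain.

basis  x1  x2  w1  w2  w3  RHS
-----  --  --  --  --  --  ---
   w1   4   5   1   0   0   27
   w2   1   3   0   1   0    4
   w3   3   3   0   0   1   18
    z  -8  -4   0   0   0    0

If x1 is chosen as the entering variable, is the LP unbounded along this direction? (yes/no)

no

Column x1 has positive entries in row(s) 1, 2, 3, so the ratio test bounds it — not unbounded.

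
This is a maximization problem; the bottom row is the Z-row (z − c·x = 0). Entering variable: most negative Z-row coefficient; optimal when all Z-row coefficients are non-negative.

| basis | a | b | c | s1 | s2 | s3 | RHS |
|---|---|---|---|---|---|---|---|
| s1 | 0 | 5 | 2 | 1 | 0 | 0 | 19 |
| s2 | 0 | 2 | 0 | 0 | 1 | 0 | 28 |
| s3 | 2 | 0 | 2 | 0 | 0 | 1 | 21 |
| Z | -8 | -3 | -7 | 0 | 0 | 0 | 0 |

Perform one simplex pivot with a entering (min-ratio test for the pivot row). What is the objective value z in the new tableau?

Ratio test on column a — row 1: entry 0 ≤ 0; row 2: entry 0 ≤ 0; row 3: 21/2 = 21/2. Minimum is 21/2 at row 3 (s3 leaves); pivot element 2.
Pivot on row 3; the Z-row RHS becomes 0 − (-8)·(21/2) = 84.

84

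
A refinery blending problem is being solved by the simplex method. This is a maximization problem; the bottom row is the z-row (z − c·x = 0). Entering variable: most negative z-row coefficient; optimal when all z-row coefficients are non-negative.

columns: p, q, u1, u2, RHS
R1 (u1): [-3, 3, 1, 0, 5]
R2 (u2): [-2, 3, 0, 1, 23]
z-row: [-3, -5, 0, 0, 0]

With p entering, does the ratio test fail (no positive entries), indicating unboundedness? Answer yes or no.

yes

Every constraint-row entry in column p is ≤ 0, so increasing p is unbounded.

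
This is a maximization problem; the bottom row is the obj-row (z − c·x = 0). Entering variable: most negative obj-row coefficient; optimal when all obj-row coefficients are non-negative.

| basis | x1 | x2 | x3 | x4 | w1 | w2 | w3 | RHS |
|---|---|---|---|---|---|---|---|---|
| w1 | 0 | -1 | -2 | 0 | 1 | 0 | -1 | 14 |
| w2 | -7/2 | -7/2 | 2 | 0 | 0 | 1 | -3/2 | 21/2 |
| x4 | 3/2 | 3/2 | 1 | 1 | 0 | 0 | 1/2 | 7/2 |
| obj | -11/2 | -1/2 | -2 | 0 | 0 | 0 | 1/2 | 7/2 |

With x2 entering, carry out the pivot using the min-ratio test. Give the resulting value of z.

14/3

Ratio test on column x2 — row 1: entry -1 ≤ 0; row 2: entry -7/2 ≤ 0; row 3: (7/2)/(3/2) = 7/3. Minimum is 7/3 at row 3 (x4 leaves); pivot element 3/2.
Pivot on row 3; the obj-row RHS becomes 7/2 − (-1/2)·(7/3) = 14/3.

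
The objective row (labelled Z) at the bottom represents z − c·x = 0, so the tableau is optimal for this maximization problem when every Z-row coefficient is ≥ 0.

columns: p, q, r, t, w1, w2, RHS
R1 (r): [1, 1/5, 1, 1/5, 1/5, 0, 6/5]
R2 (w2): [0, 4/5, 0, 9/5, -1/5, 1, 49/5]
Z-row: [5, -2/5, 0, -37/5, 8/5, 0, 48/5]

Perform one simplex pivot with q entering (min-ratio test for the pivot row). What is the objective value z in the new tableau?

12

Ratio test on column q — row 1: (6/5)/(1/5) = 6; row 2: (49/5)/(4/5) = 49/4. Minimum is 6 at row 1 (r leaves); pivot element 1/5.
Pivot on row 1; the Z-row RHS becomes 48/5 − (-2/5)·6 = 12.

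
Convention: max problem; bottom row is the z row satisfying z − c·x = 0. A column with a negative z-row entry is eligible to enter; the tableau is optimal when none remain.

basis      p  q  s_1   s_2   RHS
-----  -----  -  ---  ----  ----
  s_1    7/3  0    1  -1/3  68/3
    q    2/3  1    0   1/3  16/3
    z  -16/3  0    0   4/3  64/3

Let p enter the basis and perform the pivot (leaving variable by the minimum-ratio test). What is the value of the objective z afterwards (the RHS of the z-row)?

Ratio test on column p — row 1: (68/3)/(7/3) = 68/7; row 2: (16/3)/(2/3) = 8. Minimum is 8 at row 2 (q leaves); pivot element 2/3.
Pivot on row 2; the z-row RHS becomes 64/3 − (-16/3)·8 = 64.

64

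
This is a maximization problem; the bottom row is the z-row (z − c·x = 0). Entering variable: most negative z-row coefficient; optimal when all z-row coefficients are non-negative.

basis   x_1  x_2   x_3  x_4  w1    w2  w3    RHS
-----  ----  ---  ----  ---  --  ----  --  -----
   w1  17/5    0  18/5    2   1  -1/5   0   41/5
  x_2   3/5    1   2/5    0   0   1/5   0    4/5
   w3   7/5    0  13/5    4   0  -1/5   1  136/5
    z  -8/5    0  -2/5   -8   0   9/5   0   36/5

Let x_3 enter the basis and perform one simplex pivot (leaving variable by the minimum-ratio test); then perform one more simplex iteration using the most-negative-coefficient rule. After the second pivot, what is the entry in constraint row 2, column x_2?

5/2

Ratio test on column x_3 — row 1: (41/5)/(18/5) = 41/18; row 2: (4/5)/(2/5) = 2; row 3: (136/5)/(13/5) = 136/13. Minimum is 2 at row 2 (x_2 leaves); pivot element 2/5.
Divide row 2 by 2/5; eliminate column x_3 from the other rows.
Second iteration: most negative z-row entry is -8 in column x_4, so x_4 enters.
Ratio test on column x_4 — row 1: 1/2 = 1/2; row 2: entry 0 ≤ 0; row 3: 22/4 = 11/2. Minimum is 1/2 at row 1 (w1 leaves); pivot element 2.
Divide row 1 by 2; eliminate column x_4 from the other rows.
After both pivots, the entry at constraint row 2, column x_2 is 5/2.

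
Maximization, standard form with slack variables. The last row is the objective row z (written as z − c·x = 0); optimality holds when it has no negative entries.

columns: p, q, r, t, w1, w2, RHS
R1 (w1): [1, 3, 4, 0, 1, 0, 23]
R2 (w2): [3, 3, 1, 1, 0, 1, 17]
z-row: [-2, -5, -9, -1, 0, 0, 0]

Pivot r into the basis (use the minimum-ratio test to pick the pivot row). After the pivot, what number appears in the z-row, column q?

7/4

Ratio test on column r — row 1: 23/4 = 23/4; row 2: 17/1 = 17. Minimum is 23/4 at row 1 (w1 leaves); pivot element 4.
Divide row 1 by 4; eliminate column r from the other rows.
z-row update in column q: -5 − (-9)·(3/4) = 7/4.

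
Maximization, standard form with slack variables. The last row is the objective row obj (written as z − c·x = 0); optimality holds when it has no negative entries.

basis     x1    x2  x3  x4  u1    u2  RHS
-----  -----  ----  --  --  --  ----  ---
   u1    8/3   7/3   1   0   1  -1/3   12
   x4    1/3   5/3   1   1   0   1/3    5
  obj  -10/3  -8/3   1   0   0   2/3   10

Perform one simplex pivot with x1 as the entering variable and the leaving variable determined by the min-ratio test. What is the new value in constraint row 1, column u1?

3/8

Ratio test on column x1 — row 1: 12/(8/3) = 9/2; row 2: 5/(1/3) = 15. Minimum is 9/2 at row 1 (u1 leaves); pivot element 8/3.
Divide row 1 by 8/3; eliminate column x1 from the other rows.
In the new row 1, the u1 entry is the old entry divided by the pivot: 1/(8/3) = 3/8.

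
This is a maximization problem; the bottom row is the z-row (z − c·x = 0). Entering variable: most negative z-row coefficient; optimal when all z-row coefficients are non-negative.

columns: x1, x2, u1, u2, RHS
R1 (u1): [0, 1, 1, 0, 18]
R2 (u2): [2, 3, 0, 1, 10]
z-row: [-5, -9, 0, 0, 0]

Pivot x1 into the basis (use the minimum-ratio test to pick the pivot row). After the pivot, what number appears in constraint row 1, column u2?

Ratio test on column x1 — row 1: entry 0 ≤ 0; row 2: 10/2 = 5. Minimum is 5 at row 2 (u2 leaves); pivot element 2.
Divide row 2 by 2; eliminate column x1 from the other rows.
Row 1 update in column u2: 0 − 0·(1/2) = 0.

0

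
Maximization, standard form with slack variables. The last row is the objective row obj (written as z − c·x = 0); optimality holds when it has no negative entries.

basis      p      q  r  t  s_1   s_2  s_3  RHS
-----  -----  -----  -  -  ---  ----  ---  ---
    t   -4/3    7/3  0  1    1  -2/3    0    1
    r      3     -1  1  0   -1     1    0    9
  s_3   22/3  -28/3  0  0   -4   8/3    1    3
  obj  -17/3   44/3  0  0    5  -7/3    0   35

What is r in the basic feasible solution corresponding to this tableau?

r is basic (row 2); its value is the RHS of that row, 9.

9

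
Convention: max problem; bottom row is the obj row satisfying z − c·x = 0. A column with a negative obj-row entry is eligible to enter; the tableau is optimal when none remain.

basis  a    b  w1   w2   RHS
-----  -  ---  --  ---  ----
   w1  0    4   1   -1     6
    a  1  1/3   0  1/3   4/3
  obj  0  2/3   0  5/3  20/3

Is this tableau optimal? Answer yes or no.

Every obj-row coefficient is ≥ 0, so the tableau is optimal.

yes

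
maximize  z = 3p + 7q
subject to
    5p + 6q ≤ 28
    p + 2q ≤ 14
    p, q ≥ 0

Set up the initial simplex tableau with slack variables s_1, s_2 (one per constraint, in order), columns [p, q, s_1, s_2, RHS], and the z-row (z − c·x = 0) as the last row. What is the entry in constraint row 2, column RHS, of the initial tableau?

14

The RHS of constraint 2 is b_2 = 14.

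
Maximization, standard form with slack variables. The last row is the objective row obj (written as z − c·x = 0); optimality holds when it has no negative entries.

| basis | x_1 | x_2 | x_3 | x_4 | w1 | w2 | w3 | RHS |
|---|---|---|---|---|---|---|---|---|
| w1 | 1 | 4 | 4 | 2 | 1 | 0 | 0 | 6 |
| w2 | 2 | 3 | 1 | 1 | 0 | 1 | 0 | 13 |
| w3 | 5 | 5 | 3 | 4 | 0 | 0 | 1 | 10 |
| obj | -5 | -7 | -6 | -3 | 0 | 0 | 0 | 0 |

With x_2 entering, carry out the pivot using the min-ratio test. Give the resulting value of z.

21/2

Ratio test on column x_2 — row 1: 6/4 = 3/2; row 2: 13/3 = 13/3; row 3: 10/5 = 2. Minimum is 3/2 at row 1 (w1 leaves); pivot element 4.
Pivot on row 1; the obj-row RHS becomes 0 − (-7)·(3/2) = 21/2.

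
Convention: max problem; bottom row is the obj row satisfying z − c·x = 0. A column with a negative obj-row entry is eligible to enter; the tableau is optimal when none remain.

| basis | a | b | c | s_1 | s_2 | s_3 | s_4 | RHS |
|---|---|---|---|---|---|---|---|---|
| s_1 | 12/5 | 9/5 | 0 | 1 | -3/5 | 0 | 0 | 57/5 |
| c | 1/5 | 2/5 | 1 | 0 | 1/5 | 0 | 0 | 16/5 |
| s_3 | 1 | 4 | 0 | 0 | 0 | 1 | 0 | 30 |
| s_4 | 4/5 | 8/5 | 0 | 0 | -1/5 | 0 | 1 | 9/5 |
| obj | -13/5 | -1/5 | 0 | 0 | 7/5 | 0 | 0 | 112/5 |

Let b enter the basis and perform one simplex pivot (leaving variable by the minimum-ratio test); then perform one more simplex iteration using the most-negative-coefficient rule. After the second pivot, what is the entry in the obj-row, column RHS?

Ratio test on column b — row 1: (57/5)/(9/5) = 19/3; row 2: (16/5)/(2/5) = 8; row 3: 30/4 = 15/2; row 4: (9/5)/(8/5) = 9/8. Minimum is 9/8 at row 4 (s_4 leaves); pivot element 8/5.
Divide row 4 by 8/5; eliminate column b from the other rows.
Second iteration: most negative obj-row entry is -5/2 in column a, so a enters.
Ratio test on column a — row 1: (75/8)/(3/2) = 25/4; row 2: entry 0 ≤ 0; row 3: entry -1 ≤ 0; row 4: (9/8)/(1/2) = 9/4. Minimum is 9/4 at row 4 (b leaves); pivot element 1/2.
Divide row 4 by 1/2; eliminate column a from the other rows.
After both pivots, the entry at the obj-row, column RHS is 113/4.

113/4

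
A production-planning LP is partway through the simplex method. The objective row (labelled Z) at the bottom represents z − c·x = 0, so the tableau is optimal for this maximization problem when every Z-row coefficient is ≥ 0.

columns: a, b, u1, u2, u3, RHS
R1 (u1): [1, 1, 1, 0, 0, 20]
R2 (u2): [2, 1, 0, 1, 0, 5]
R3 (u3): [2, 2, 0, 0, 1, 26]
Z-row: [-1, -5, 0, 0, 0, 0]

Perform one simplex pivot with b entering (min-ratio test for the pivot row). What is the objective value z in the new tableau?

Ratio test on column b — row 1: 20/1 = 20; row 2: 5/1 = 5; row 3: 26/2 = 13. Minimum is 5 at row 2 (u2 leaves); pivot element 1.
Pivot on row 2; the Z-row RHS becomes 0 − (-5)·5 = 25.

25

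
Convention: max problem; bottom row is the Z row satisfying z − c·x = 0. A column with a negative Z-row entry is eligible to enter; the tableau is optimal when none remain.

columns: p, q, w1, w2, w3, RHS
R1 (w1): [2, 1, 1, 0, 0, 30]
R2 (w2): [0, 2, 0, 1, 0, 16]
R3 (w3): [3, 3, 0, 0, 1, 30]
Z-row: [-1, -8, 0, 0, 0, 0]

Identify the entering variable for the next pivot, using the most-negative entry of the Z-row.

Negative Z-row entries: p: -1, q: -8.
The most negative is -8 in column q, so q enters.

q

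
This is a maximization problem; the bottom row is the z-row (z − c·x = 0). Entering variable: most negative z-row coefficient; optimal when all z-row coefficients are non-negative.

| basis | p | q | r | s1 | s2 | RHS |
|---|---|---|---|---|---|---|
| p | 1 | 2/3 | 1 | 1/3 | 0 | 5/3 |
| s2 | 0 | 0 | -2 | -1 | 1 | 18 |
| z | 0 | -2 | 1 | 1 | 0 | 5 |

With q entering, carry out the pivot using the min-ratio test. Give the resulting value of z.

10

Ratio test on column q — row 1: (5/3)/(2/3) = 5/2; row 2: entry 0 ≤ 0. Minimum is 5/2 at row 1 (p leaves); pivot element 2/3.
Pivot on row 1; the z-row RHS becomes 5 − (-2)·(5/2) = 10.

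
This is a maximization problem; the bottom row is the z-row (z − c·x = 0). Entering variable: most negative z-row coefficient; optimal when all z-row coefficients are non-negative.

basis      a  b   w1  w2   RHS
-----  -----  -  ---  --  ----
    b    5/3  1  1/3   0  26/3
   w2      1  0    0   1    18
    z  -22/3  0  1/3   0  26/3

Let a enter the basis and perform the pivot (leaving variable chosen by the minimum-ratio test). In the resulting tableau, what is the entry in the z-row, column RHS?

Ratio test on column a — row 1: (26/3)/(5/3) = 26/5; row 2: 18/1 = 18. Minimum is 26/5 at row 1 (b leaves); pivot element 5/3.
Divide row 1 by 5/3; eliminate column a from the other rows.
z-row update in column RHS: 26/3 − (-22/3)·(26/5) = 234/5.

234/5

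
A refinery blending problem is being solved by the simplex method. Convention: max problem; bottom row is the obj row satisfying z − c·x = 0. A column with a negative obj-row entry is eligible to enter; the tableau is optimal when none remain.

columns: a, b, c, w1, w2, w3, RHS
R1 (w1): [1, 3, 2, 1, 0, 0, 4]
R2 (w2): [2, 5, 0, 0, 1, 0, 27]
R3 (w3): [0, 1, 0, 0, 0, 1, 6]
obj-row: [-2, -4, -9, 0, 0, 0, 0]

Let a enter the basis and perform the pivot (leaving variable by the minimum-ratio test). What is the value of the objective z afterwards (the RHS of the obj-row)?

8

Ratio test on column a — row 1: 4/1 = 4; row 2: 27/2 = 27/2; row 3: entry 0 ≤ 0. Minimum is 4 at row 1 (w1 leaves); pivot element 1.
Pivot on row 1; the obj-row RHS becomes 0 − (-2)·4 = 8.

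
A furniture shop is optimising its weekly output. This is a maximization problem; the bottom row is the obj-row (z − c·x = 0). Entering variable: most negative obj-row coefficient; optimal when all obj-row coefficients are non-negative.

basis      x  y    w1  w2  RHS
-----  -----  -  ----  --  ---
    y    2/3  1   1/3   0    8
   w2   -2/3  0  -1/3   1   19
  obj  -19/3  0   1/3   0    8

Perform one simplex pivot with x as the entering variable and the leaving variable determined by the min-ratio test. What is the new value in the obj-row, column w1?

7/2

Ratio test on column x — row 1: 8/(2/3) = 12; row 2: entry -2/3 ≤ 0. Minimum is 12 at row 1 (y leaves); pivot element 2/3.
Divide row 1 by 2/3; eliminate column x from the other rows.
obj-row update in column w1: 1/3 − (-19/3)·(1/2) = 7/2.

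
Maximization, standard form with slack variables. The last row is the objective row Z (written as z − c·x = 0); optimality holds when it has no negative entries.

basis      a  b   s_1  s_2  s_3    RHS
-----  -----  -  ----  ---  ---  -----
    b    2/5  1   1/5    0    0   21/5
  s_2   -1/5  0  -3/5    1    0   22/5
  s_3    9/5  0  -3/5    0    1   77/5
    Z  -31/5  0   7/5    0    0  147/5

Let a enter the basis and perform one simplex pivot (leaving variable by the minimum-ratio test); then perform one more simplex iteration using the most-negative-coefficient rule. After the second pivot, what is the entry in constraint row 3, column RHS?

28/3

Ratio test on column a — row 1: (21/5)/(2/5) = 21/2; row 2: entry -1/5 ≤ 0; row 3: (77/5)/(9/5) = 77/9. Minimum is 77/9 at row 3 (s_3 leaves); pivot element 9/5.
Divide row 3 by 9/5; eliminate column a from the other rows.
Second iteration: most negative Z-row entry is -2/3 in column s_1, so s_1 enters.
Ratio test on column s_1 — row 1: (7/9)/(1/3) = 7/3; row 2: entry -2/3 ≤ 0; row 3: entry -1/3 ≤ 0. Minimum is 7/3 at row 1 (b leaves); pivot element 1/3.
Divide row 1 by 1/3; eliminate column s_1 from the other rows.
After both pivots, the entry at constraint row 3, column RHS is 28/3.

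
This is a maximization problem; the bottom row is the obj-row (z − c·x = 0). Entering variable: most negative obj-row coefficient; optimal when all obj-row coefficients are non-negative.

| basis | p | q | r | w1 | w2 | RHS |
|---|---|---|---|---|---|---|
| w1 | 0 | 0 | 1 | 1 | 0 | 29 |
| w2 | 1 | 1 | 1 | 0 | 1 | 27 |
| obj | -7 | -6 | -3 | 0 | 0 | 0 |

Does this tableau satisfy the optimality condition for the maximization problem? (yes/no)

The obj-row has a negative entry -7 in column p, so it is not optimal.

no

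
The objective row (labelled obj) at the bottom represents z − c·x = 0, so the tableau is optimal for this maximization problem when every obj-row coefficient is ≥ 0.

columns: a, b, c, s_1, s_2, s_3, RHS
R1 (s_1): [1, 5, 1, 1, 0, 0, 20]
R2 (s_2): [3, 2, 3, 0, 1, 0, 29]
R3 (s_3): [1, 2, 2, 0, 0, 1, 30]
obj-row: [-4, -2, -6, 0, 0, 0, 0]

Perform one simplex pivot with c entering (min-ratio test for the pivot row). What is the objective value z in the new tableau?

58

Ratio test on column c — row 1: 20/1 = 20; row 2: 29/3 = 29/3; row 3: 30/2 = 15. Minimum is 29/3 at row 2 (s_2 leaves); pivot element 3.
Pivot on row 2; the obj-row RHS becomes 0 − (-6)·(29/3) = 58.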